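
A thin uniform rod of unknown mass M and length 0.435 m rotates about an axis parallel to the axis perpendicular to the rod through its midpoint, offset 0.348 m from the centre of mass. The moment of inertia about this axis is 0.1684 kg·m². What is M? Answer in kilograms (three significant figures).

I = I_cm + Md² = (1/12)ML² + Md² = M·[0.0833333·(0.435)² + (0.348)²] = M·0.13687.
So M = 0.1684 / 0.13687 = 1.2303 kg.

1.23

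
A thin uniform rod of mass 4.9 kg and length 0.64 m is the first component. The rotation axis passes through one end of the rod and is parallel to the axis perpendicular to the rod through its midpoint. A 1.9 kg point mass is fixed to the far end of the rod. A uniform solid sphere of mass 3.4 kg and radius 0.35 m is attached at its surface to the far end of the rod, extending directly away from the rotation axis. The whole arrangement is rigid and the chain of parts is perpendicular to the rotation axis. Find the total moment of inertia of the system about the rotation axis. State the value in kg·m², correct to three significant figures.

4.95

Thin rod: I_cm = (1/12)ML² = (1/12)(4.9)(0.64)² = 0.16725 kg·m²; centre at d = 0.32 m, so I = I_cm + Md² gives I = 0.16725 + (4.9)(0.32)² = 0.66901 kg·m².
Point mass: I_cm = 0; centre at d = 0.32 + 0.32 = 0.64 m, so I = I_cm + Md² gives I = 0 + (1.9)(0.64)² = 0.77824 kg·m².
Solid sphere: I_cm = (2/5)MR² = (2/5)(3.4)(0.35)² = 0.1666 kg·m²; centre at d = 0.32 + 0.32 + 0.35 = 0.99 m, so I = I_cm + Md² gives I = 0.1666 + (3.4)(0.99)² = 3.4989 kg·m².
Total I = 0.66901 + 0.77824 + 3.4989 = 4.9462 kg·m².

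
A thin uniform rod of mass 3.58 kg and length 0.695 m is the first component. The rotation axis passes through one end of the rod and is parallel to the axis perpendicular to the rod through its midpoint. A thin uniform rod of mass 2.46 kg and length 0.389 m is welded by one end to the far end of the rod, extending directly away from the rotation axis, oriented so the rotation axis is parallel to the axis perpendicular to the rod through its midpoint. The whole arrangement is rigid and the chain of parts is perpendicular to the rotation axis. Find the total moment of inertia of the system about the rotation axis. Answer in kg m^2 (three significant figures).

2.55

Thin rod: I_cm = (1/12)ML² = (1/12)(3.58)(0.695)² = 0.1441 kg m^2; centre at d = 0.3475 m, so I = I_cm + Md² gives I = 0.1441 + (3.58)(0.3475)² = 0.57641 kg m^2.
Thin rod: I_cm = (1/12)ML² = (1/12)(2.46)(0.389)² = 0.031021 kg m^2; centre at d = 0.3475 + 0.3475 + 0.1945 = 0.8895 m, so I = I_cm + Md² gives I = 0.031021 + (2.46)(0.8895)² = 1.9774 kg m^2.
Total I = 0.57641 + 1.9774 = 2.5538 kg m^2.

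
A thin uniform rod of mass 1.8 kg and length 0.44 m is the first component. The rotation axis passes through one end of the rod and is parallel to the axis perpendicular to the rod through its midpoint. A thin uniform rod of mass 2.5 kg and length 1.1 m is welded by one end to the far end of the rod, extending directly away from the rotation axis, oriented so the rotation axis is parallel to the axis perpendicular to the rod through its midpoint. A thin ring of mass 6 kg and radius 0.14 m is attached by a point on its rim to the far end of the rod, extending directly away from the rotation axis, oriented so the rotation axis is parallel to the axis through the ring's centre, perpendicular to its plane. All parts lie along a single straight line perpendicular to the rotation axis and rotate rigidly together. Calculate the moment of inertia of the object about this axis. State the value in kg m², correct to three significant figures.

19.9

Thin rod: I_cm = (1/12)ML² = (1/12)(1.8)(0.44)² = 0.02904 kg m²; centre at d = 0.22 m, so I = I_cm + Md² gives I = 0.02904 + (1.8)(0.22)² = 0.11616 kg m².
Thin rod: I_cm = (1/12)ML² = (1/12)(2.5)(1.1)² = 0.25208 kg m²; centre at d = 0.22 + 0.22 + 0.55 = 0.99 m, so I = I_cm + Md² gives I = 0.25208 + (2.5)(0.99)² = 2.7023 kg m².
Thin ring: I_cm = MR² = (6)(0.14)² = 0.1176 kg m²; centre at d = 0.22 + 0.22 + 0.55 + 0.55 + 0.14 = 1.68 m, so I = I_cm + Md² gives I = 0.1176 + (6)(1.68)² = 17.052 kg m².
Total I = 0.11616 + 2.7023 + 17.052 = 19.87 kg m².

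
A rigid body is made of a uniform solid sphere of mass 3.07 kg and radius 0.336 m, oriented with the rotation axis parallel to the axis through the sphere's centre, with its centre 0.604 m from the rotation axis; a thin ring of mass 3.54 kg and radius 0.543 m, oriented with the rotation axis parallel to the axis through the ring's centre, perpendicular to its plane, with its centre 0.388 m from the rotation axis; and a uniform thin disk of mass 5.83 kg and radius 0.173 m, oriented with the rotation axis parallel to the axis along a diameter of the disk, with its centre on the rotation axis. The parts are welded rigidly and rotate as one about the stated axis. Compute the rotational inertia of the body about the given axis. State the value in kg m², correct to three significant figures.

2.88

Solid sphere: I_cm = (2/5)MR² = (2/5)(3.07)(0.336)² = 0.13864 kg m²; centre at d = 0.604 m, so the parallel axis theorem gives I = 0.13864 + (3.07)(0.604)² = 1.2586 kg m².
Thin ring: I_cm = MR² = (3.54)(0.543)² = 1.0438 kg m²; centre at d = 0.388 m, so the parallel axis theorem gives I = 1.0438 + (3.54)(0.388)² = 1.5767 kg m².
Thin disk: I_cm = (1/4)MR² = (1/4)(5.83)(0.173)² = 0.043622 kg m²; axis through the centre, so I = 0.043622 kg m².
Total I = 1.2586 + 1.5767 + 0.043622 = 2.8789 kg m².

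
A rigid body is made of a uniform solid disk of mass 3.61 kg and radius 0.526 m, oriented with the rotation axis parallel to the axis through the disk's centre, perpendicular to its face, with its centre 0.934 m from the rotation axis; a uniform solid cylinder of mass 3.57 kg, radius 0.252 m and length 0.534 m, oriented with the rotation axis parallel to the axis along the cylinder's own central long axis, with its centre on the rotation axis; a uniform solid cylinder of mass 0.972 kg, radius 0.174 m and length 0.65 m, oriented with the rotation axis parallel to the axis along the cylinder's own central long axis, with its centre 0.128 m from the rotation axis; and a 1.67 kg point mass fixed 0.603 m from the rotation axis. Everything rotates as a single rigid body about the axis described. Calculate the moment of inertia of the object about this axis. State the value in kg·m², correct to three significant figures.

Solid disk: I_cm = (1/2)MR² = (1/2)(3.61)(0.526)² = 0.4994 kg·m²; centre at d = 0.934 m, so the parallel axis theorem gives I = 0.4994 + (3.61)(0.934)² = 3.6486 kg·m².
Solid cylinder: I_cm = (1/2)MR² = (1/2)(3.57)(0.252)² = 0.11335 kg·m²; axis through the centre, so I = 0.11335 kg·m².
Solid cylinder: I_cm = (1/2)MR² = (1/2)(0.972)(0.174)² = 0.014714 kg·m²; centre at d = 0.128 m, so the parallel axis theorem gives I = 0.014714 + (0.972)(0.128)² = 0.030639 kg·m².
Point mass: I_cm = 0; centre at d = 0.603 m, so the parallel axis theorem gives I = 0 + (1.67)(0.603)² = 0.60723 kg·m².
Total I = 3.6486 + 0.11335 + 0.030639 + 0.60723 = 4.3998 kg·m².

4.40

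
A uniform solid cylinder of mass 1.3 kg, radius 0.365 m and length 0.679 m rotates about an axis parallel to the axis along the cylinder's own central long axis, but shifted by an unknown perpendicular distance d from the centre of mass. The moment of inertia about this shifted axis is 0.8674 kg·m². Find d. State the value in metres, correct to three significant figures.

0.775

About the centre-of-mass axis, I_cm = (1/2)MR² = (1/2)(1.3)(0.365)² = 0.086596 kg·m².
Parallel axis theorem: I = I_cm + Md², so Md² = 0.8674 − 0.086596 = 0.7808 kg·m².
d = √(0.7808 / 1.3) = 0.775 m.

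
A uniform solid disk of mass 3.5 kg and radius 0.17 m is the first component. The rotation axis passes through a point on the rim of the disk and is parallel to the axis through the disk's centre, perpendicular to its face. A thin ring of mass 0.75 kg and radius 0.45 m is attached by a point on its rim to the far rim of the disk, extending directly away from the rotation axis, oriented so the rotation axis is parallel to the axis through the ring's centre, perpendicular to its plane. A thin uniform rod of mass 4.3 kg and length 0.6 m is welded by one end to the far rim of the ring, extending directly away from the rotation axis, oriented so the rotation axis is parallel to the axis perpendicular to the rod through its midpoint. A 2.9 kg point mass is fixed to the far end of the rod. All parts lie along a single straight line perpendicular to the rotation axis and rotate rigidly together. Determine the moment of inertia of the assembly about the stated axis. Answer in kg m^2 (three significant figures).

Solid disk: I_cm = (1/2)MR² = (1/2)(3.5)(0.17)² = 0.050575 kg m^2; centre at d = 0.17 m, so I = I_cm + Md² gives I = 0.050575 + (3.5)(0.17)² = 0.15173 kg m^2.
Thin ring: I_cm = MR² = (0.75)(0.45)² = 0.15188 kg m^2; centre at d = 0.17 + 0.17 + 0.45 = 0.79 m, so I = I_cm + Md² gives I = 0.15188 + (0.75)(0.79)² = 0.61995 kg m^2.
Thin rod: I_cm = (1/12)ML² = (1/12)(4.3)(0.6)² = 0.129 kg m^2; centre at d = 0.17 + 0.17 + 0.45 + 0.45 + 0.3 = 1.54 m, so I = I_cm + Md² gives I = 0.129 + (4.3)(1.54)² = 10.327 kg m^2.
Point mass: I_cm = 0; centre at d = 0.17 + 0.17 + 0.45 + 0.45 + 0.3 + 0.3 = 1.84 m, so I = I_cm + Md² gives I = 0 + (2.9)(1.84)² = 9.8182 kg m^2.
Total I = 0.15173 + 0.61995 + 10.327 + 9.8182 = 20.917 kg m^2.

20.9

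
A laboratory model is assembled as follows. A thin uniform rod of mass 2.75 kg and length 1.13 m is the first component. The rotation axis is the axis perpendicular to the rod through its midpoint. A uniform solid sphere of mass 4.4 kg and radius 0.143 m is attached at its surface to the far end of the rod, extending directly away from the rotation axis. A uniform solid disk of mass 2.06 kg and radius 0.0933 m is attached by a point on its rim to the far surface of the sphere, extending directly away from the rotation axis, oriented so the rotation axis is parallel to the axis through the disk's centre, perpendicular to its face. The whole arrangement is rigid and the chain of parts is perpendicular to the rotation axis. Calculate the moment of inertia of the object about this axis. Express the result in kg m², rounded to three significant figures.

4.38

Thin rod: I_cm = (1/12)ML² = (1/12)(2.75)(1.13)² = 0.29262 kg m²; axis through the centre, so I = 0.29262 kg m².
Solid sphere: I_cm = (2/5)MR² = (2/5)(4.4)(0.143)² = 0.03599 kg m²; centre at d = 0.565 + 0.143 = 0.708 m, so I = I_cm + Md² gives I = 0.03599 + (4.4)(0.708)² = 2.2416 kg m².
Solid disk: I_cm = (1/2)MR² = (1/2)(2.06)(0.0933)² = 0.008966 kg m²; centre at d = 0.565 + 0.143 + 0.143 + 0.0933 = 0.9443 m, so I = I_cm + Md² gives I = 0.008966 + (2.06)(0.9443)² = 1.8459 kg m².
Total I = 0.29262 + 2.2416 + 1.8459 = 4.38 kg m².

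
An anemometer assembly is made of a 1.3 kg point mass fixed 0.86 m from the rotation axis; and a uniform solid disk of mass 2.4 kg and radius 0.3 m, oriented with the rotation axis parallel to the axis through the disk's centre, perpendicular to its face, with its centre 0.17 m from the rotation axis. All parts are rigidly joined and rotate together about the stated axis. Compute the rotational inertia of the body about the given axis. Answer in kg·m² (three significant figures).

1.14

Point mass: I_cm = 0; centre at d = 0.86 m, so I = I_cm + Md² gives I = 0 + (1.3)(0.86)² = 0.96148 kg·m².
Solid disk: I_cm = (1/2)MR² = (1/2)(2.4)(0.3)² = 0.108 kg·m²; centre at d = 0.17 m, so I = I_cm + Md² gives I = 0.108 + (2.4)(0.17)² = 0.17736 kg·m².
Total I = 0.96148 + 0.17736 = 1.1388 kg·m².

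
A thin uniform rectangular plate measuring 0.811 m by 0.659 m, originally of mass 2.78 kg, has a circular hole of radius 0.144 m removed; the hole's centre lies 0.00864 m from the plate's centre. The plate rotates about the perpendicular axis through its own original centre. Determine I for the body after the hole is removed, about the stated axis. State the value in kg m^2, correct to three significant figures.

Unpierced body about its centre: I₀ = (1/12)M(a²+b²) = (1/12)(2.78)[(0.811)² + (0.659)²] = 0.25298 kg m^2.
The removed disk has mass m = M·πr²/(ab) = (2.78)·π(0.144)²/(0.811·0.659) = 0.33885 kg (same uniform areal density).
Its moment of inertia about the rotation axis (parallel-axis theorem): I_hole = (1/2)mr² + md² = (1/2)(0.33885)(0.144)² + (0.33885)(0.00864)² = 0.0035385 kg m^2.
Treating the hole as negative mass, I = I₀ − I_hole = 0.25298 − 0.0035385 = 0.24944 kg m^2.

0.249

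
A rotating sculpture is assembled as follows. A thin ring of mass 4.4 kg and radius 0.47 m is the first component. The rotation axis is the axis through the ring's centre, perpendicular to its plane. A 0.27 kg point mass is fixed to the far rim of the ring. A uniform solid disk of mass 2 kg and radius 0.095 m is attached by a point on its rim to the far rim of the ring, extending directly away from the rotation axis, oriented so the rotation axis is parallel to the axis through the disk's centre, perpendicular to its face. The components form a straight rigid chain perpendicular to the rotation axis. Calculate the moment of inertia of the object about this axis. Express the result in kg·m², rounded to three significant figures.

Thin ring: I_cm = MR² = (4.4)(0.47)² = 0.97196 kg·m²; axis through the centre, so I = 0.97196 kg·m².
Point mass: I_cm = 0; centre at d = 0.47 m, so the parallel axis theorem gives I = 0 + (0.27)(0.47)² = 0.059643 kg·m².
Solid disk: I_cm = (1/2)MR² = (1/2)(2)(0.095)² = 0.009025 kg·m²; centre at d = 0.47 + 0.095 = 0.565 m, so the parallel axis theorem gives I = 0.009025 + (2)(0.565)² = 0.64747 kg·m².
Total I = 0.97196 + 0.059643 + 0.64747 = 1.6791 kg·m².

1.68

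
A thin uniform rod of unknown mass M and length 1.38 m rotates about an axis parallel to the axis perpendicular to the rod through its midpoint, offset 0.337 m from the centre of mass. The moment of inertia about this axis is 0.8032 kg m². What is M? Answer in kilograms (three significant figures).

I = I_cm + Md² = (1/12)ML² + Md² = M·[0.0833333·(1.38)² + (0.337)²] = M·0.27227.
So M = 0.8032 / 0.27227 = 2.95 kg.

2.95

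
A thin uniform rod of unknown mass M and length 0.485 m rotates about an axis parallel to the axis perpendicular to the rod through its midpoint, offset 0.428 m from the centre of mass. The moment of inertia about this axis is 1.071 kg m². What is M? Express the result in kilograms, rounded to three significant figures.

I = I_cm + Md² = (1/12)ML² + Md² = M·[0.0833333·(0.485)² + (0.428)²] = M·0.20279.
So M = 1.071 / 0.20279 = 5.2814 kg.

5.28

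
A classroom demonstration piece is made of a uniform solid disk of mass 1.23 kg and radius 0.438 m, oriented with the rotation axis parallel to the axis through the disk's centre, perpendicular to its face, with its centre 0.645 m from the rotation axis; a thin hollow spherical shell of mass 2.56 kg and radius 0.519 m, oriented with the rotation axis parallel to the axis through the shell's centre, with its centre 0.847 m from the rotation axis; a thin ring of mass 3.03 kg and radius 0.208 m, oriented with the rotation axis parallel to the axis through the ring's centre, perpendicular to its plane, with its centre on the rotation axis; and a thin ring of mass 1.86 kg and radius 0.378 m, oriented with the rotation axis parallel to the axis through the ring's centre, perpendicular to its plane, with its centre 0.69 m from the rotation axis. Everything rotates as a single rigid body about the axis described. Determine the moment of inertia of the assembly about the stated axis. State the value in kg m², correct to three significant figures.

Solid disk: I_cm = (1/2)MR² = (1/2)(1.23)(0.438)² = 0.11798 kg m²; centre at d = 0.645 m, so I = I_cm + Md² gives I = 0.11798 + (1.23)(0.645)² = 0.62969 kg m².
Spherical shell: I_cm = (2/3)MR² = (2/3)(2.56)(0.519)² = 0.45971 kg m²; centre at d = 0.847 m, so I = I_cm + Md² gives I = 0.45971 + (2.56)(0.847)² = 2.2963 kg m².
Thin ring: I_cm = MR² = (3.03)(0.208)² = 0.13109 kg m²; axis through the centre, so I = 0.13109 kg m².
Thin ring: I_cm = MR² = (1.86)(0.378)² = 0.26576 kg m²; centre at d = 0.69 m, so I = I_cm + Md² gives I = 0.26576 + (1.86)(0.69)² = 1.1513 kg m².
Total I = 0.62969 + 2.2963 + 0.13109 + 1.1513 = 4.2084 kg m².

4.21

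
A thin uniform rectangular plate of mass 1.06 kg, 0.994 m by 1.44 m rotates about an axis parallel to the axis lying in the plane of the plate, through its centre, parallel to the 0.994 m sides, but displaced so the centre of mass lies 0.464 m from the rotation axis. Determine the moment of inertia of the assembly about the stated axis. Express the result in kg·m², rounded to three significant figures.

I_cm = (1/12)Mb² = (1/12)(1.06)(1.44)² = 0.18317 kg·m²; centre at d = 0.464 m, so I = I_cm + Md² gives I = 0.18317 + (1.06)(0.464)² = 0.41138 kg·m².

0.411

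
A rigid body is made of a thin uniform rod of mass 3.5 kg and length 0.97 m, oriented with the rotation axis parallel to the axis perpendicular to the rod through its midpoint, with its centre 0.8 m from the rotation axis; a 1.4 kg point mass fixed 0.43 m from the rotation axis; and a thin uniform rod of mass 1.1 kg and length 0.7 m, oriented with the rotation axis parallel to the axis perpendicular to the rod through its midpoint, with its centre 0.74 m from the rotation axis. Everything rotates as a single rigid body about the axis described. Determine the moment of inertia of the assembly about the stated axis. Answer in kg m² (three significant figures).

3.42

Thin rod: I_cm = (1/12)ML² = (1/12)(3.5)(0.97)² = 0.27443 kg m²; centre at d = 0.8 m, so I = I_cm + Md² gives I = 0.27443 + (3.5)(0.8)² = 2.5144 kg m².
Point mass: I_cm = 0; centre at d = 0.43 m, so I = I_cm + Md² gives I = 0 + (1.4)(0.43)² = 0.25886 kg m².
Thin rod: I_cm = (1/12)ML² = (1/12)(1.1)(0.7)² = 0.044917 kg m²; centre at d = 0.74 m, so I = I_cm + Md² gives I = 0.044917 + (1.1)(0.74)² = 0.64728 kg m².
Total I = 2.5144 + 0.25886 + 0.64728 = 3.4206 kg m².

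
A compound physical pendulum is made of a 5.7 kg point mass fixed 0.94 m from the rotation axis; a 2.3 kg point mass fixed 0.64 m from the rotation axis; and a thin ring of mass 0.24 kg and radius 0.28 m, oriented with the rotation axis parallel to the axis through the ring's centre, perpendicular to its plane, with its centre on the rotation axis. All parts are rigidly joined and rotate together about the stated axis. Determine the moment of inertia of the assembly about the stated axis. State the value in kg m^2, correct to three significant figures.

6.00

Point mass: I_cm = 0; centre at d = 0.94 m, so I = I_cm + Md² gives I = 0 + (5.7)(0.94)² = 5.0365 kg m^2.
Point mass: I_cm = 0; centre at d = 0.64 m, so I = I_cm + Md² gives I = 0 + (2.3)(0.64)² = 0.94208 kg m^2.
Thin ring: I_cm = MR² = (0.24)(0.28)² = 0.018816 kg m^2; axis through the centre, so I = 0.018816 kg m^2.
Total I = 5.0365 + 0.94208 + 0.018816 = 5.9974 kg m^2.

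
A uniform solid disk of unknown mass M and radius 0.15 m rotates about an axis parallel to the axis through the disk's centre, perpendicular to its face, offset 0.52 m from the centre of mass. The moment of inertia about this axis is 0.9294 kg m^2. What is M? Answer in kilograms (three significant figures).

I = I_cm + Md² = (1/2)MR² + Md² = M·[0.5·(0.15)² + (0.52)²] = M·0.28165.
So M = 0.9294 / 0.28165 = 3.2998 kg.

3.30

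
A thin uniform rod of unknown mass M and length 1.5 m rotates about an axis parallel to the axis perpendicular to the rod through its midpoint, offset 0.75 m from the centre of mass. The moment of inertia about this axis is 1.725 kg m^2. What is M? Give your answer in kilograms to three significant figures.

I = I_cm + Md² = (1/12)ML² + Md² = M·[0.0833333·(1.5)² + (0.75)²] = M·0.75.
So M = 1.725 / 0.75 = 2.3 kg.

2.30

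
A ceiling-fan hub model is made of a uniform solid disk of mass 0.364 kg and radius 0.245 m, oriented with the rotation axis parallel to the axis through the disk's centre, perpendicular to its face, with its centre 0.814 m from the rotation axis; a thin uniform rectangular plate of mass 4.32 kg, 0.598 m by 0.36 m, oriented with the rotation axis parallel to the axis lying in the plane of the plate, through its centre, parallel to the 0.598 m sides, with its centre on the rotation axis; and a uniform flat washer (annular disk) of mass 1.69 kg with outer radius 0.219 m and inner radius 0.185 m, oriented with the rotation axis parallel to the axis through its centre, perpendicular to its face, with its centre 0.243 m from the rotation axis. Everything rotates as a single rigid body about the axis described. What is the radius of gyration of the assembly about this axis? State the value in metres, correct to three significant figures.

Solid disk: I_cm = (1/2)MR² = (1/2)(0.364)(0.245)² = 0.010925 kg m²; centre at d = 0.814 m, so the parallel axis theorem gives I = 0.010925 + (0.364)(0.814)² = 0.25211 kg m².
Rectangular plate: I_cm = (1/12)Mb² = (1/12)(4.32)(0.36)² = 0.046656 kg m²; axis through the centre, so I = 0.046656 kg m².
Annular disk: I_cm = (1/2)M(R²+r²) = (1/2)(1.69)[(0.219)² + (0.185)²] = 0.069447 kg m²; centre at d = 0.243 m, so the parallel axis theorem gives I = 0.069447 + (1.69)(0.243)² = 0.16924 kg m².
Total I = 0.46801 kg m²; total mass M = 6.374 kg.
k = √(I/M) = √(0.46801/6.374) = 0.27097 m.

0.271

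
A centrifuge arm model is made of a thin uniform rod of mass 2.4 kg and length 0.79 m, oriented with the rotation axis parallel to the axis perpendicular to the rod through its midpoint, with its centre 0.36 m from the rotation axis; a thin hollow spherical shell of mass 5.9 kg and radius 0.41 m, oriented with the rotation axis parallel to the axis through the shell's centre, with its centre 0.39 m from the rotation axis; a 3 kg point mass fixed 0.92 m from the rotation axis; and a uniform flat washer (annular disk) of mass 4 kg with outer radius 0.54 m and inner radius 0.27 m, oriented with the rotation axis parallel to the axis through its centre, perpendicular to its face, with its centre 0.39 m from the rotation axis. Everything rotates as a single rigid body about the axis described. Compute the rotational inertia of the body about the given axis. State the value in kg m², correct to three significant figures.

5.87

Thin rod: I_cm = (1/12)ML² = (1/12)(2.4)(0.79)² = 0.12482 kg m²; centre at d = 0.36 m, so the parallel axis theorem gives I = 0.12482 + (2.4)(0.36)² = 0.43586 kg m².
Spherical shell: I_cm = (2/3)MR² = (2/3)(5.9)(0.41)² = 0.66119 kg m²; centre at d = 0.39 m, so the parallel axis theorem gives I = 0.66119 + (5.9)(0.39)² = 1.5586 kg m².
Point mass: I_cm = 0; centre at d = 0.92 m, so the parallel axis theorem gives I = 0 + (3)(0.92)² = 2.5392 kg m².
Annular disk: I_cm = (1/2)M(R²+r²) = (1/2)(4)[(0.54)² + (0.27)²] = 0.729 kg m²; centre at d = 0.39 m, so the parallel axis theorem gives I = 0.729 + (4)(0.39)² = 1.3374 kg m².
Total I = 0.43586 + 1.5586 + 2.5392 + 1.3374 = 5.871 kg m².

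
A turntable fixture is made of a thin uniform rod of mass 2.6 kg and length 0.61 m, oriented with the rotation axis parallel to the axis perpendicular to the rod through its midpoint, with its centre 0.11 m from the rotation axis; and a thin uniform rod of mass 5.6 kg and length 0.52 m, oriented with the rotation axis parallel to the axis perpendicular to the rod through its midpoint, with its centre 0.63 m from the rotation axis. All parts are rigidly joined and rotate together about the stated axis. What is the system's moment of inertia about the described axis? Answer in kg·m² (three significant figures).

2.46

Thin rod: I_cm = (1/12)ML² = (1/12)(2.6)(0.61)² = 0.080622 kg·m²; centre at d = 0.11 m, so I = I_cm + Md² gives I = 0.080622 + (2.6)(0.11)² = 0.11208 kg·m².
Thin rod: I_cm = (1/12)ML² = (1/12)(5.6)(0.52)² = 0.12619 kg·m²; centre at d = 0.63 m, so I = I_cm + Md² gives I = 0.12619 + (5.6)(0.63)² = 2.3488 kg·m².
Total I = 0.11208 + 2.3488 = 2.4609 kg·m².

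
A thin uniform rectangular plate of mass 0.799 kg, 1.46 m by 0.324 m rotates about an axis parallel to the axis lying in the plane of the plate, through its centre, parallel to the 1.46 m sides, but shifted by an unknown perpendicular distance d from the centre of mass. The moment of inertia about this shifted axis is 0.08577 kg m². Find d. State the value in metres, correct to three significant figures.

0.314

About the centre-of-mass axis, I_cm = (1/12)Mb² = (1/12)(0.799)(0.324)² = 0.0069897 kg m².
Parallel axis theorem: I = I_cm + Md², so Md² = 0.08577 − 0.0069897 = 0.07878 kg m².
d = √(0.07878 / 0.799) = 0.314 m.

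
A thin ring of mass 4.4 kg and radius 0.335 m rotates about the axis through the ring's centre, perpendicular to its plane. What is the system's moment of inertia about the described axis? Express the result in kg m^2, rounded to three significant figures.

I_cm = MR² = (4.4)(0.335)² = 0.49379 kg m^2; axis through the centre, so I = 0.49379 kg m^2.

0.494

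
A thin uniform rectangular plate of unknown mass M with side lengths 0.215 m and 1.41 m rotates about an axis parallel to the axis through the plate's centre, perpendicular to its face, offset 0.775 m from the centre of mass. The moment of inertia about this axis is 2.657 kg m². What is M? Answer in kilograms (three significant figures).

I = I_cm + Md² = (1/12)M(a²+b²) + Md² = M·[0.0833333·[(0.215)² + (1.41)²] + (0.775)²] = M·0.77015.
So M = 2.657 / 0.77015 = 3.45 kg.

3.45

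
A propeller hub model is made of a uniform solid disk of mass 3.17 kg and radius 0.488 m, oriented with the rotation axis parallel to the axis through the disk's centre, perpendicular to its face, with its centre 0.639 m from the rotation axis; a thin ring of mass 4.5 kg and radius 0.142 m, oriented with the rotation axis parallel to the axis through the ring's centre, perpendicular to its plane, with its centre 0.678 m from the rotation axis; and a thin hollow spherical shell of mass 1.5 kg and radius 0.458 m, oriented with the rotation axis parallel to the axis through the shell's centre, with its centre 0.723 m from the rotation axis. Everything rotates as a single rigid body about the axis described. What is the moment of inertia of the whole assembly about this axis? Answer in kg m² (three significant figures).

Solid disk: I_cm = (1/2)MR² = (1/2)(3.17)(0.488)² = 0.37746 kg m²; centre at d = 0.639 m, so the parallel axis theorem gives I = 0.37746 + (3.17)(0.639)² = 1.6718 kg m².
Thin ring: I_cm = MR² = (4.5)(0.142)² = 0.090738 kg m²; centre at d = 0.678 m, so the parallel axis theorem gives I = 0.090738 + (4.5)(0.678)² = 2.1593 kg m².
Spherical shell: I_cm = (2/3)MR² = (2/3)(1.5)(0.458)² = 0.20976 kg m²; centre at d = 0.723 m, so the parallel axis theorem gives I = 0.20976 + (1.5)(0.723)² = 0.99386 kg m².
Total I = 1.6718 + 2.1593 + 0.99386 = 4.825 kg m².

4.83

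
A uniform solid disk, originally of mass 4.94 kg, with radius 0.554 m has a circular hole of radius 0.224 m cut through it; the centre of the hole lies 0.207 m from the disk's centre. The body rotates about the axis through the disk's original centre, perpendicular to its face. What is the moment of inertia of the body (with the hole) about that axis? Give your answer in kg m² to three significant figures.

Unpierced body about its centre: I₀ = (1/2)MR² = (1/2)(4.94)(0.554)² = 0.75808 kg m².
The removed disk has mass m = M·(r/R)² = (4.94)(0.224/0.554)² = 0.80761 kg (same uniform areal density).
Its moment of inertia about the rotation axis (parallel-axis theorem): I_hole = (1/2)mr² + md² = (1/2)(0.80761)(0.224)² + (0.80761)(0.207)² = 0.054867 kg m².
Treating the hole as negative mass, I = I₀ − I_hole = 0.75808 − 0.054867 = 0.70322 kg m².

0.703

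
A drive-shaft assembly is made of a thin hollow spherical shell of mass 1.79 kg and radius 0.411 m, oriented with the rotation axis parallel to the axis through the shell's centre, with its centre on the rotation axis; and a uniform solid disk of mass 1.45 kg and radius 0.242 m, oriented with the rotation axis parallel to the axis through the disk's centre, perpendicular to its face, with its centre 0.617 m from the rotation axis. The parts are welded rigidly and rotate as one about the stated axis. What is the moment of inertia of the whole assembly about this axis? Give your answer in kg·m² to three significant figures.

Spherical shell: I_cm = (2/3)MR² = (2/3)(1.79)(0.411)² = 0.20158 kg·m²; axis through the centre, so I = 0.20158 kg·m².
Solid disk: I_cm = (1/2)MR² = (1/2)(1.45)(0.242)² = 0.042459 kg·m²; centre at d = 0.617 m, so the parallel axis theorem gives I = 0.042459 + (1.45)(0.617)² = 0.59446 kg·m².
Total I = 0.20158 + 0.59446 = 0.79604 kg·m².

0.796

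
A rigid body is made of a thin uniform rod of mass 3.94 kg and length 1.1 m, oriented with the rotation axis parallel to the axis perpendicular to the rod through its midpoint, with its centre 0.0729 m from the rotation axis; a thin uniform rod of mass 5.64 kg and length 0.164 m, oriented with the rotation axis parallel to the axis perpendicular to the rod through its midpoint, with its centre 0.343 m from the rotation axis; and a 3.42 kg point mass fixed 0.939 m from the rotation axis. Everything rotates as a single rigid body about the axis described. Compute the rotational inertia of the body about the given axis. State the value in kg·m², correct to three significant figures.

4.11

Thin rod: I_cm = (1/12)ML² = (1/12)(3.94)(1.1)² = 0.39728 kg·m²; centre at d = 0.0729 m, so the parallel axis theorem gives I = 0.39728 + (3.94)(0.0729)² = 0.41822 kg·m².
Thin rod: I_cm = (1/12)ML² = (1/12)(5.64)(0.164)² = 0.012641 kg·m²; centre at d = 0.343 m, so the parallel axis theorem gives I = 0.012641 + (5.64)(0.343)² = 0.67618 kg·m².
Point mass: I_cm = 0; centre at d = 0.939 m, so the parallel axis theorem gives I = 0 + (3.42)(0.939)² = 3.0155 kg·m².
Total I = 0.41822 + 0.67618 + 3.0155 = 4.1099 kg·m².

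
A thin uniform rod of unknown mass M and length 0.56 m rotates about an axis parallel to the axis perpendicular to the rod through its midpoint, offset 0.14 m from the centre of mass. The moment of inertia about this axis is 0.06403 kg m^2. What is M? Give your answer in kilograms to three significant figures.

1.40

I = I_cm + Md² = (1/12)ML² + Md² = M·[0.0833333·(0.56)² + (0.14)²] = M·0.045733.
So M = 0.06403 / 0.045733 = 1.4001 kg.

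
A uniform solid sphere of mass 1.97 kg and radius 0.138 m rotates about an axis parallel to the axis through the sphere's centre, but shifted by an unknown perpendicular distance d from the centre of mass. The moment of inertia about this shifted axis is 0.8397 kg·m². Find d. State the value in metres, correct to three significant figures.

0.647

About the centre-of-mass axis, I_cm = (2/5)MR² = (2/5)(1.97)(0.138)² = 0.015007 kg·m².
Parallel axis theorem: I = I_cm + Md², so Md² = 0.8397 − 0.015007 = 0.82469 kg·m².
d = √(0.82469 / 1.97) = 0.64701 m.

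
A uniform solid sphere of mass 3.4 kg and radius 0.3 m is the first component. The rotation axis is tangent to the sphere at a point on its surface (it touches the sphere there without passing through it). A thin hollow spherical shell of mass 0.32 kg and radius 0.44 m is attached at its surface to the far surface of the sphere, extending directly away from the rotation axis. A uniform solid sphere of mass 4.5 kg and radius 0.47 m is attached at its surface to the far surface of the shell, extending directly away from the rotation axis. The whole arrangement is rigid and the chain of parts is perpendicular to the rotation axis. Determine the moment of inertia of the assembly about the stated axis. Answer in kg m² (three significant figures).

18.3

Solid sphere: I_cm = (2/5)MR² = (2/5)(3.4)(0.3)² = 0.1224 kg m²; centre at d = 0.3 m, so I = I_cm + Md² gives I = 0.1224 + (3.4)(0.3)² = 0.4284 kg m².
Spherical shell: I_cm = (2/3)MR² = (2/3)(0.32)(0.44)² = 0.041301 kg m²; centre at d = 0.3 + 0.3 + 0.44 = 1.04 m, so I = I_cm + Md² gives I = 0.041301 + (0.32)(1.04)² = 0.38741 kg m².
Solid sphere: I_cm = (2/5)MR² = (2/5)(4.5)(0.47)² = 0.39762 kg m²; centre at d = 0.3 + 0.3 + 0.44 + 0.44 + 0.47 = 1.95 m, so I = I_cm + Md² gives I = 0.39762 + (4.5)(1.95)² = 17.509 kg m².
Total I = 0.4284 + 0.38741 + 17.509 = 18.325 kg m².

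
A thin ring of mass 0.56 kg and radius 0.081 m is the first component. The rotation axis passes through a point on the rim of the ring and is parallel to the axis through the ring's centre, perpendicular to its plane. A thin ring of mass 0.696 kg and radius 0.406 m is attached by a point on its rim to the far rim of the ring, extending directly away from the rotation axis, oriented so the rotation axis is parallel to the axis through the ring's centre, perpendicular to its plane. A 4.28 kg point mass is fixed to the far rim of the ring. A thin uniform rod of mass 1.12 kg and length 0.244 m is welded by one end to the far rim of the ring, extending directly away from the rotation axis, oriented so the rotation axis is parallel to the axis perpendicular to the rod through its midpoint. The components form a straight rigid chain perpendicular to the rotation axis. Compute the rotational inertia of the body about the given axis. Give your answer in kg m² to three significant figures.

Thin ring: I_cm = MR² = (0.56)(0.081)² = 0.0036742 kg m²; centre at d = 0.081 m, so I = I_cm + Md² gives I = 0.0036742 + (0.56)(0.081)² = 0.0073483 kg m².
Thin ring: I_cm = MR² = (0.696)(0.406)² = 0.11473 kg m²; centre at d = 0.081 + 0.081 + 0.406 = 0.568 m, so I = I_cm + Md² gives I = 0.11473 + (0.696)(0.568)² = 0.33927 kg m².
Point mass: I_cm = 0; centre at d = 0.081 + 0.081 + 0.406 + 0.406 = 0.974 m, so I = I_cm + Md² gives I = 0 + (4.28)(0.974)² = 4.0603 kg m².
Thin rod: I_cm = (1/12)ML² = (1/12)(1.12)(0.244)² = 0.0055567 kg m²; centre at d = 0.081 + 0.081 + 0.406 + 0.406 + 0.122 = 1.096 m, so I = I_cm + Md² gives I = 0.0055567 + (1.12)(1.096)² = 1.3509 kg m².
Total I = 0.0073483 + 0.33927 + 4.0603 + 1.3509 = 5.7579 kg m².

5.76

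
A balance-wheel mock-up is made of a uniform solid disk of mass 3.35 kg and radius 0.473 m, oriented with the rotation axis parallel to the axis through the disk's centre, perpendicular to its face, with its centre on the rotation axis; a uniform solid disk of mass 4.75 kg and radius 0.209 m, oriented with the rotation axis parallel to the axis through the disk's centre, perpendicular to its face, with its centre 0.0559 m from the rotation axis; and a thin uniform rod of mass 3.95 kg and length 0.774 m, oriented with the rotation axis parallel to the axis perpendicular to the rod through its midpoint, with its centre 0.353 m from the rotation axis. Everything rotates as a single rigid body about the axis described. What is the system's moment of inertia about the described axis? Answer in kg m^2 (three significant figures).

Solid disk: I_cm = (1/2)MR² = (1/2)(3.35)(0.473)² = 0.37475 kg m^2; axis through the centre, so I = 0.37475 kg m^2.
Solid disk: I_cm = (1/2)MR² = (1/2)(4.75)(0.209)² = 0.10374 kg m^2; centre at d = 0.0559 m, so I = I_cm + Md² gives I = 0.10374 + (4.75)(0.0559)² = 0.11859 kg m^2.
Thin rod: I_cm = (1/12)ML² = (1/12)(3.95)(0.774)² = 0.1972 kg m^2; centre at d = 0.353 m, so I = I_cm + Md² gives I = 0.1972 + (3.95)(0.353)² = 0.6894 kg m^2.
Total I = 0.37475 + 0.11859 + 0.6894 = 1.1827 kg m^2.

1.18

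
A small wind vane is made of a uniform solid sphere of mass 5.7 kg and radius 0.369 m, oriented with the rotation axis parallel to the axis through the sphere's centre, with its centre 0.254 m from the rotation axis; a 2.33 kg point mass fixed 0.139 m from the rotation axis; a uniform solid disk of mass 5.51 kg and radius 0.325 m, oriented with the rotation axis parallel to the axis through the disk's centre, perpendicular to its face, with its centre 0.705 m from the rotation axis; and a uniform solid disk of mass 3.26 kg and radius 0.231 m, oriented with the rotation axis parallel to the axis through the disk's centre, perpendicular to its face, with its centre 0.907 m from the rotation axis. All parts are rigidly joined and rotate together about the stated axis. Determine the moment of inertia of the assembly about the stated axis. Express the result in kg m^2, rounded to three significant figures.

6.52

Solid sphere: I_cm = (2/5)MR² = (2/5)(5.7)(0.369)² = 0.31045 kg m^2; centre at d = 0.254 m, so the parallel axis theorem gives I = 0.31045 + (5.7)(0.254)² = 0.67819 kg m^2.
Point mass: I_cm = 0; centre at d = 0.139 m, so the parallel axis theorem gives I = 0 + (2.33)(0.139)² = 0.045018 kg m^2.
Solid disk: I_cm = (1/2)MR² = (1/2)(5.51)(0.325)² = 0.291 kg m^2; centre at d = 0.705 m, so the parallel axis theorem gives I = 0.291 + (5.51)(0.705)² = 3.0296 kg m^2.
Solid disk: I_cm = (1/2)MR² = (1/2)(3.26)(0.231)² = 0.086978 kg m^2; centre at d = 0.907 m, so the parallel axis theorem gives I = 0.086978 + (3.26)(0.907)² = 2.7688 kg m^2.
Total I = 0.67819 + 0.045018 + 3.0296 + 2.7688 = 6.5216 kg m^2.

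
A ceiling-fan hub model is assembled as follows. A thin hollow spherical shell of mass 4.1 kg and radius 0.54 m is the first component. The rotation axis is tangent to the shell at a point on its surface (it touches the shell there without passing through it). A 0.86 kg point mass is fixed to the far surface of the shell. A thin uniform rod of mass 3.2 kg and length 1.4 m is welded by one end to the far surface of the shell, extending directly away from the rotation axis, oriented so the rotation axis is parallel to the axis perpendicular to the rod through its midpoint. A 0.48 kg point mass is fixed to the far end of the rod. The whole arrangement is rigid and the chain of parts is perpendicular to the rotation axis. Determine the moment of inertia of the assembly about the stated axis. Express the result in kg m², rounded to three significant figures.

Spherical shell: I_cm = (2/3)MR² = (2/3)(4.1)(0.54)² = 0.79704 kg m²; centre at d = 0.54 m, so the parallel axis theorem gives I = 0.79704 + (4.1)(0.54)² = 1.9926 kg m².
Point mass: I_cm = 0; centre at d = 0.54 + 0.54 = 1.08 m, so the parallel axis theorem gives I = 0 + (0.86)(1.08)² = 1.0031 kg m².
Thin rod: I_cm = (1/12)ML² = (1/12)(3.2)(1.4)² = 0.52267 kg m²; centre at d = 0.54 + 0.54 + 0.7 = 1.78 m, so the parallel axis theorem gives I = 0.52267 + (3.2)(1.78)² = 10.662 kg m².
Point mass: I_cm = 0; centre at d = 0.54 + 0.54 + 0.7 + 0.7 = 2.48 m, so the parallel axis theorem gives I = 0 + (0.48)(2.48)² = 2.9522 kg m².
Total I = 1.9926 + 1.0031 + 10.662 + 2.9522 = 16.609 kg m².

16.6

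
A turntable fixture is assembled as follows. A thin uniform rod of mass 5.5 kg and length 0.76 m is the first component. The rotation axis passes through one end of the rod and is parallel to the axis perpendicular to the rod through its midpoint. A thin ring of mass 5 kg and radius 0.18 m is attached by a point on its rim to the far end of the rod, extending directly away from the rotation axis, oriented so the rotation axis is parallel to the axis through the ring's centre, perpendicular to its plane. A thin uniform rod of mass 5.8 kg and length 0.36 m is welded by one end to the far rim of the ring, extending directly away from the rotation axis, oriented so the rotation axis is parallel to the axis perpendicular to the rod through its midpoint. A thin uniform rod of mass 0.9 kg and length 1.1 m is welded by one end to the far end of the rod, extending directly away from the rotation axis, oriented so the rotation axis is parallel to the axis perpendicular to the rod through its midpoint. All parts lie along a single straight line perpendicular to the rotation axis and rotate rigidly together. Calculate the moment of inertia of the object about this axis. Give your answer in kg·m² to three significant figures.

Thin rod: I_cm = (1/12)ML² = (1/12)(5.5)(0.76)² = 0.26473 kg·m²; centre at d = 0.38 m, so I = I_cm + Md² gives I = 0.26473 + (5.5)(0.38)² = 1.0589 kg·m².
Thin ring: I_cm = MR² = (5)(0.18)² = 0.162 kg·m²; centre at d = 0.38 + 0.38 + 0.18 = 0.94 m, so I = I_cm + Md² gives I = 0.162 + (5)(0.94)² = 4.58 kg·m².
Thin rod: I_cm = (1/12)ML² = (1/12)(5.8)(0.36)² = 0.06264 kg·m²; centre at d = 0.38 + 0.38 + 0.18 + 0.18 + 0.18 = 1.3 m, so I = I_cm + Md² gives I = 0.06264 + (5.8)(1.3)² = 9.8646 kg·m².
Thin rod: I_cm = (1/12)ML² = (1/12)(0.9)(1.1)² = 0.09075 kg·m²; centre at d = 0.38 + 0.38 + 0.18 + 0.18 + 0.18 + 0.18 + 0.55 = 2.03 m, so I = I_cm + Md² gives I = 0.09075 + (0.9)(2.03)² = 3.7996 kg·m².
Total I = 1.0589 + 4.58 + 9.8646 + 3.7996 = 19.303 kg·m².

19.3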